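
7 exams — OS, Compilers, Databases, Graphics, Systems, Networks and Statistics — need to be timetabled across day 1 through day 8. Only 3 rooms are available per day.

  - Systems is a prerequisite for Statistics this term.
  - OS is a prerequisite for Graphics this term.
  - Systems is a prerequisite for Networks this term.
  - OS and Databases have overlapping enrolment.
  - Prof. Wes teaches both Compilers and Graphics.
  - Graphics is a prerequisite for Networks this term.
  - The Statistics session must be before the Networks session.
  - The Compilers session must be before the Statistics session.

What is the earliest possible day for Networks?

Precedence pushes Networks to at least day 3.
Networks at day 3 is achievable: Graphics in day 2; Compilers in day 1; OS in day 1; Statistics in day 2; Networks in day 3; Systems in day 1; Databases in day 2.

day 3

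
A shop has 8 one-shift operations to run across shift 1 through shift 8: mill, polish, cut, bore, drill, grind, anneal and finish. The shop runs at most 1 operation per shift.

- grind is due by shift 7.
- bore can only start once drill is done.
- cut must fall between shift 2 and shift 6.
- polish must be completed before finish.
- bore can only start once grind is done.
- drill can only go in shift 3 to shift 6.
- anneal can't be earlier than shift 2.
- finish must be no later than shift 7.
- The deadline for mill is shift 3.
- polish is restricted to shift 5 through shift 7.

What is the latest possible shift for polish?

shift 6

Polish is available from shift 5; polish's own window allows nothing later than shift 7; downstream work caps polish at shift 6.
polish at shift 6 is achievable: finish -> shift 7, cut -> shift 2, mill -> shift 1, grind -> shift 4, anneal -> shift 5, polish -> shift 6, bore -> shift 8, drill -> shift 3.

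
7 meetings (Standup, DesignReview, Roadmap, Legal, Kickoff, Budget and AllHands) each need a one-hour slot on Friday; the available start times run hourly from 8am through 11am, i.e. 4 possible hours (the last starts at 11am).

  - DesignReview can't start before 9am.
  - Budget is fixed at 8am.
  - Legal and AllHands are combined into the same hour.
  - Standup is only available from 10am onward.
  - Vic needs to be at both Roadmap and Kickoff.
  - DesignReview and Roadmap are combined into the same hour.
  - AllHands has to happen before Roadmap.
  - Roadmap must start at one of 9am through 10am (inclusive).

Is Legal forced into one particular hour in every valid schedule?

No

Legal can be 8am (e.g. AllHands=8am, Legal=8am, DesignReview=9am, Kickoff=8am, Roadmap=9am, Standup=10am, Budget=8am) or 9am (e.g. Kickoff in 8am; DesignReview in 10am; Standup in 10am; Budget in 8am; Legal in 9am; Roadmap in 10am; AllHands in 9am).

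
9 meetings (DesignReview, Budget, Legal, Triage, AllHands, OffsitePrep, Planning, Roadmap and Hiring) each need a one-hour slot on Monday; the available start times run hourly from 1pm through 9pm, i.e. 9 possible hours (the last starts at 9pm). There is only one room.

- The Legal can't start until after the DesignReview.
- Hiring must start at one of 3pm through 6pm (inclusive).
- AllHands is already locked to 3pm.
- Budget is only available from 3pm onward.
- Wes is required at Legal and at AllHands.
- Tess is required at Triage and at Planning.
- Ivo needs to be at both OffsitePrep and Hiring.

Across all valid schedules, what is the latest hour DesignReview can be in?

8pm

Downstream work caps DesignReview at 8pm.
DesignReview at 8pm is achievable: Legal -> 9pm; Triage -> 1pm; Hiring -> 4pm; DesignReview -> 8pm; OffsitePrep -> 2pm; Roadmap -> 7pm; Budget -> 5pm; Planning -> 6pm; AllHands -> 3pm.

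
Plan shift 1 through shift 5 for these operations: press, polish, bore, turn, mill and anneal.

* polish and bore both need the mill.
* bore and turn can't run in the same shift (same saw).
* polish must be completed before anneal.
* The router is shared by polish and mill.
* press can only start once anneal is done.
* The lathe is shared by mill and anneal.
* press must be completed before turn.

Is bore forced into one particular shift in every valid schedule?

bore can be shift 1 (e.g. turn in shift 5; polish in shift 2; anneal in shift 3; press in shift 4; mill in shift 1; bore in shift 1) or shift 2 (e.g. turn=shift 4, press=shift 3, polish=shift 1, mill=shift 3, anneal=shift 2, bore=shift 2).

No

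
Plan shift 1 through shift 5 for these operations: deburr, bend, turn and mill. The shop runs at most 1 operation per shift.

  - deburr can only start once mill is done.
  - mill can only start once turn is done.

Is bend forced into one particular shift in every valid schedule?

No

bend can be shift 1 (e.g. bend in shift 1; deburr in shift 4; turn in shift 2; mill in shift 3) or shift 2 (e.g. mill in shift 3; turn in shift 1; bend in shift 2; deburr in shift 4).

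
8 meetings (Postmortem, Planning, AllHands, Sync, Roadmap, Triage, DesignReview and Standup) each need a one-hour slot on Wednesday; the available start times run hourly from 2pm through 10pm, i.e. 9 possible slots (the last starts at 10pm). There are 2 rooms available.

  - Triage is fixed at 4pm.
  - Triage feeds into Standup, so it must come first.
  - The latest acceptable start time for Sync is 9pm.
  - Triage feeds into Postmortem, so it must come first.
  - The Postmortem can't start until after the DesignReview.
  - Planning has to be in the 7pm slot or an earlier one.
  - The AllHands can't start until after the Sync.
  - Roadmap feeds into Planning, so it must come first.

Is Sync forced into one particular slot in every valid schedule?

Sync can be 2pm (e.g. AllHands=3pm, Sync=2pm, DesignReview=4pm, Planning=3pm, Triage=4pm, Postmortem=5pm, Roadmap=2pm, Standup=5pm) or 3pm (e.g. Planning -> 3pm, Roadmap -> 2pm, AllHands -> 4pm, DesignReview -> 2pm, Sync -> 3pm, Postmortem -> 5pm, Triage -> 4pm, Standup -> 5pm).

No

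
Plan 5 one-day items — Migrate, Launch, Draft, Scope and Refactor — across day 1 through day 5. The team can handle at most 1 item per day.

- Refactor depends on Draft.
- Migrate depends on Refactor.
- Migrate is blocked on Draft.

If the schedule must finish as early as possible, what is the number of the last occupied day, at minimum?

The precedence chain requires at least 3 distinct days.
With at most 1 per day and 5 work items, at least 5 days are needed.
5 works (last occupied day: day 5): for example Scope=day 5, Draft=day 1, Migrate=day 3, Launch=day 4, Refactor=day 2.

5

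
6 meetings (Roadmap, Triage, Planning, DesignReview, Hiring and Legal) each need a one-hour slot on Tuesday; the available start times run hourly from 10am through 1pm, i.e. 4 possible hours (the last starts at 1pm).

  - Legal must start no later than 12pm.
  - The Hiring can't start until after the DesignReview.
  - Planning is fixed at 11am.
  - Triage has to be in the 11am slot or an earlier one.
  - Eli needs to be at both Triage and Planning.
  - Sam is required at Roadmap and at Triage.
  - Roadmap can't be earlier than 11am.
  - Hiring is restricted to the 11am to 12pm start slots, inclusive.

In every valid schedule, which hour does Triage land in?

10am

Triage's own window allows nothing later than 11am.
So Triage is pinned to 10am.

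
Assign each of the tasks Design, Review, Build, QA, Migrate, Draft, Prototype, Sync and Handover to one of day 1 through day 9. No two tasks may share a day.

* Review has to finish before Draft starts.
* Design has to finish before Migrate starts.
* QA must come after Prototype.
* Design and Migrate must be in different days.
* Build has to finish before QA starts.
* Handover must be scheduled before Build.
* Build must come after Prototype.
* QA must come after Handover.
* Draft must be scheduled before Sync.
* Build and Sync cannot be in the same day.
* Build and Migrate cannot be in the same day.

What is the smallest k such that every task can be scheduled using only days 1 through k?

9

The precedence chain requires at least 3 distinct days.
With at most 1 per day and 9 tasks, at least 9 days are needed.
9 works (last occupied day: day 9): for example Review=day 5; Prototype=day 1; Draft=day 6; Handover=day 2; Sync=day 9; Migrate=day 8; Build=day 3; QA=day 4; Design=day 7.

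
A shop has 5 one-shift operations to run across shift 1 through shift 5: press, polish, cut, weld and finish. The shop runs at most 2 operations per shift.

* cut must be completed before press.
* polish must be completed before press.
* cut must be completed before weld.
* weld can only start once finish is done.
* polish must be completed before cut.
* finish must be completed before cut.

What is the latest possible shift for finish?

shift 3

Downstream work caps finish at shift 3.
finish at shift 3 is achievable: cut in shift 4, press in shift 5, polish in shift 1, finish in shift 3, weld in shift 5.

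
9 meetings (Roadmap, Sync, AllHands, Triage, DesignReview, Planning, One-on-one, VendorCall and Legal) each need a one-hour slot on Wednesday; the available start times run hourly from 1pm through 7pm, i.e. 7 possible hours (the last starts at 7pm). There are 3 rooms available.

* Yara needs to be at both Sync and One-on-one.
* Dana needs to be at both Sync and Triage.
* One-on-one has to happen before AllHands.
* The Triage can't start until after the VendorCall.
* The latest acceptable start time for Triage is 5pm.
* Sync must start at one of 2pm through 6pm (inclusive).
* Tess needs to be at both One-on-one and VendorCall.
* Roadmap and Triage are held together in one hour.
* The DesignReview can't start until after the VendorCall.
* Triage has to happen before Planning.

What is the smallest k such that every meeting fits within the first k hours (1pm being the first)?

4

The precedence chain requires at least 3 distinct hours.
With at most 3 per hour and 9 meetings, at least 3 hours are needed.
Could 3 hours be enough, i.e. nothing placed later than 3pm? No: Sync's window within 3 hours is {2pm, 3pm}; Triage's window within 3 hours is {1pm, 2pm, 3pm}; Triage must come after VendorCall (at 1pm or later) → {2pm, 3pm}; VendorCall must come before Triage (at 3pm or earlier) → {1pm, 2pm}; AllHands must come after One-on-one (at 1pm or later) → {2pm, 3pm}; One-on-one must come before AllHands (at 3pm or earlier) → {1pm, 2pm}; DesignReview must come after VendorCall (at 1pm or later) → {2pm, 3pm}; Planning must come after Triage (at 2pm or later) → {3pm}; Triage must come before Planning (at 3pm or earlier) → {2pm}; Roadmap must be in the same hour as Triage (in {2pm}) → {2pm}; Sync can't share with Triage (2pm) → {3pm}; VendorCall must come before Triage (at 2pm or earlier) → {1pm}; One-on-one can't share with VendorCall (1pm) → {2pm}; AllHands can't use 2pm, already full with Roadmap, Triage and One-on-one (limit 3) → {3pm}; DesignReview can't use 2pm, already full with Roadmap, Triage and One-on-one (limit 3) → {3pm}; that puts Sync, AllHands, DesignReview and Planning all in 3pm — more than 3 per hour.
So 3 hours is not enough.
4 works (last occupied hour: 4pm): for example DesignReview in 2pm, Triage in 3pm, Planning in 4pm, Sync in 2pm, AllHands in 4pm, One-on-one in 3pm, Legal in 1pm, VendorCall in 1pm, Roadmap in 3pm.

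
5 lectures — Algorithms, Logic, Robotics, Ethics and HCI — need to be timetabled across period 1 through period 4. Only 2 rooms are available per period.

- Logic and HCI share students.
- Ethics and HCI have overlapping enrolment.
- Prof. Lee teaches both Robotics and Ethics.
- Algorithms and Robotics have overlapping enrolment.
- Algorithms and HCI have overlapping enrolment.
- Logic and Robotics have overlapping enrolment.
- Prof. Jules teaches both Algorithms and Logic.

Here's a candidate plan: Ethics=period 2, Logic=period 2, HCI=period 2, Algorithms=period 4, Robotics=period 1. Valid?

Logic and Robotics have overlapping enrolment — holds.
Prof. Jules teaches both Algorithms and Logic — holds.
Ethics and HCI have overlapping enrolment — violated.
Only 2 rooms are available per period — violated.
Algorithms and Robotics have overlapping enrolment — holds.
Logic and HCI share students — violated.
Algorithms and HCI have overlapping enrolment — holds.
Prof. Lee teaches both Robotics and Ethics — holds.

No — it violates: Logic and HCI share students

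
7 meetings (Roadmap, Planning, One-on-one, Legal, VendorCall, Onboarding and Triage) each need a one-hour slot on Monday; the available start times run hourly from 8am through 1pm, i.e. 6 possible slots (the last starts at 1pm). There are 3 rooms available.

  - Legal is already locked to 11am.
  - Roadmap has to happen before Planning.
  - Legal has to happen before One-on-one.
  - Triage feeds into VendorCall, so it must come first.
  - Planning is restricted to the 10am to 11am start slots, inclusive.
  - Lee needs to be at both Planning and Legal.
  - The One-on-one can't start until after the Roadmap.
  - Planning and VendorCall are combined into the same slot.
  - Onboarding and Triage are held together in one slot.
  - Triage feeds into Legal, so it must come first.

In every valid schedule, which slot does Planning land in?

10am

Planning's window is 10am–11am.
Legal is fixed at 11am, and Planning can't share a slot with Legal.
So Planning must be 10am.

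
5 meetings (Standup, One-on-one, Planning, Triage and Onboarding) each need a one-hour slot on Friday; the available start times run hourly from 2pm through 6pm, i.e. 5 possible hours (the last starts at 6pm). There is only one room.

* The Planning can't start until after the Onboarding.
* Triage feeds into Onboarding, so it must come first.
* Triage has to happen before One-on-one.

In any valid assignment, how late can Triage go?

Downstream work caps Triage at 4pm.
Triage at 3pm is achievable: One-on-one -> 5pm; Triage -> 3pm; Planning -> 6pm; Standup -> 2pm; Onboarding -> 4pm.
Nothing later works — the capacity limit rule out every hour after 3pm.

3pm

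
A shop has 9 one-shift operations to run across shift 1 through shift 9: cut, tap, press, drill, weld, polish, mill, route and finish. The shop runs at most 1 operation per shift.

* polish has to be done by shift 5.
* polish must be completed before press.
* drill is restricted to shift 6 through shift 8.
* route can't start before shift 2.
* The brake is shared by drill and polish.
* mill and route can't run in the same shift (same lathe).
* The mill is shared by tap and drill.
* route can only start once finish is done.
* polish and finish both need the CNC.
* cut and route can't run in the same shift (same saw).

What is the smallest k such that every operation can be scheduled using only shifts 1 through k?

The precedence chain requires at least 2 distinct shifts.
With at most 1 per shift and 9 operations, at least 9 shifts are needed.
drill can't be placed before shift 6, so the schedule must run through at least shift 6.
9 works (last occupied shift: shift 9): for example press in shift 4; finish in shift 2; weld in shift 8; tap in shift 7; drill in shift 6; polish in shift 1; route in shift 3; cut in shift 5; mill in shift 9.

9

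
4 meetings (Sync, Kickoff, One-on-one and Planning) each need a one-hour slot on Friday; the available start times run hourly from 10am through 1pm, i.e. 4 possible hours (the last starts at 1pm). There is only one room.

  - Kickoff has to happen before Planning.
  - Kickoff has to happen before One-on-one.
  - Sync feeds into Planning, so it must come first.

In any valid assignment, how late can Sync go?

12pm

Downstream work caps Sync at 12pm.
Sync at 12pm is achievable: One-on-one -> 11am, Planning -> 1pm, Kickoff -> 10am, Sync -> 12pm.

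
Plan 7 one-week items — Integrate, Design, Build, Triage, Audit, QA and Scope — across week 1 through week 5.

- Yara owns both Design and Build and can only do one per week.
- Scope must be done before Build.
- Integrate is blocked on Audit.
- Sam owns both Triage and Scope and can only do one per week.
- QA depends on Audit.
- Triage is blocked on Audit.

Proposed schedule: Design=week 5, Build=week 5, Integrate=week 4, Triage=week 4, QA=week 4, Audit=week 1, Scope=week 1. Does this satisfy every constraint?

No — it violates: Yara owns both Design and Build and can only do one per week

Sam owns both Triage and Scope and can only do one per week — holds.
Yara owns both Design and Build and can only do one per week — violated.
Integrate is blocked on Audit — holds.
Scope must be done before Build — holds.
Triage is blocked on Audit — holds.
QA depends on Audit — holds.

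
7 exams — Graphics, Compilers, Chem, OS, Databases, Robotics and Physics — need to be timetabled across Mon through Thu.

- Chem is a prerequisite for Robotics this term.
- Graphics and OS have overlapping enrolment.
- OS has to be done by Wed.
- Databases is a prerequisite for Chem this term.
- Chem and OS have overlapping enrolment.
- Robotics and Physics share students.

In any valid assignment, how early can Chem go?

Precedence pushes Chem to at least Tue; downstream work caps Chem at Wed.
Chem at Tue is achievable: Compilers in Mon; Robotics in Wed; Databases in Mon; Chem in Tue; Physics in Mon; Graphics in Tue; OS in Mon.

Tue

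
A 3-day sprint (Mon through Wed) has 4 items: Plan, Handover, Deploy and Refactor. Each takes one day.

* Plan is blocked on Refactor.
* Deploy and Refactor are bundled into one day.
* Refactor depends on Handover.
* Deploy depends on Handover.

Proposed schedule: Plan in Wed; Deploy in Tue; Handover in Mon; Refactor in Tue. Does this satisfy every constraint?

Yes

Refactor depends on Handover — holds.
Plan is blocked on Refactor — holds.
Deploy and Refactor are bundled into one day — holds.
Deploy depends on Handover — holds.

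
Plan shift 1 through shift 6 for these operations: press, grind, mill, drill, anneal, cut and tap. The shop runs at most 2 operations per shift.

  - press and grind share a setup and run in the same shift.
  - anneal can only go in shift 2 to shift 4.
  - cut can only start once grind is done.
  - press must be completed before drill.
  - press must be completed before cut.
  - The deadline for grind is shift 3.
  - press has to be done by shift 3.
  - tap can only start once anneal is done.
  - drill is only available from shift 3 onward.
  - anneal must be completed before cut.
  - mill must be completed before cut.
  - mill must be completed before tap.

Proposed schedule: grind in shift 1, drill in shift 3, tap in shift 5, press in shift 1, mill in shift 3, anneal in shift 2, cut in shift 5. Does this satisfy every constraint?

tap can only start once anneal is done — holds.
mill must be completed before tap — holds.
The shop runs at most 2 operations per shift — holds.
press must be completed before cut — holds.
anneal must be completed before cut — holds.
press and grind share a setup and run in the same shift — holds.
drill is only available from shift 3 onward — holds.
press must be completed before drill — holds.
The deadline for grind is shift 3 — holds.
anneal can only go in shift 2 to shift 4 — holds.
mill must be completed before cut — holds.
cut can only start once grind is done — holds.
press has to be done by shift 3 — holds.

Valid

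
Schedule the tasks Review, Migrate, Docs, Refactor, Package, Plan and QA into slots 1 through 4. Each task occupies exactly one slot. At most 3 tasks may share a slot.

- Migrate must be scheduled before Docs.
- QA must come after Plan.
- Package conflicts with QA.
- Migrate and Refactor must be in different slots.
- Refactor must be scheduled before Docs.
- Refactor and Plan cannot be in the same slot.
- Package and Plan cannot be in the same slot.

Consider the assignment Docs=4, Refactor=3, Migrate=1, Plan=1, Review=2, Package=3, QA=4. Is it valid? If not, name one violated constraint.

Refactor must be scheduled before Docs — holds.
Package and Plan cannot be in the same slot — holds.
Package conflicts with QA — holds.
Migrate and Refactor must be in different slots — holds.
Migrate must be scheduled before Docs — holds.
Refactor and Plan cannot be in the same slot — holds.
QA must come after Plan — holds.
At most 3 tasks may share a slot — holds.

Valid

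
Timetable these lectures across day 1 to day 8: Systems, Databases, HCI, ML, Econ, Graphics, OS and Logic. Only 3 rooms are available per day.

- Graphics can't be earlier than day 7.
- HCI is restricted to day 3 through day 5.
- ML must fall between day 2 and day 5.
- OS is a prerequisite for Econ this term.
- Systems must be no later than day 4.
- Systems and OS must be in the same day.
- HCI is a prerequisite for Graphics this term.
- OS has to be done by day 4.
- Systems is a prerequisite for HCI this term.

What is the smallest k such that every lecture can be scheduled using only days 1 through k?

The precedence chain requires at least 3 distinct days.
With at most 3 per day and 8 lectures, at least 3 days are needed.
Graphics can't be placed before day 7, so the schedule must run through at least day 7.
7 works (last occupied day: day 7): for example OS in day 1, Systems in day 1, ML in day 2, HCI in day 3, Econ in day 2, Databases in day 1, Logic in day 2, Graphics in day 7.

7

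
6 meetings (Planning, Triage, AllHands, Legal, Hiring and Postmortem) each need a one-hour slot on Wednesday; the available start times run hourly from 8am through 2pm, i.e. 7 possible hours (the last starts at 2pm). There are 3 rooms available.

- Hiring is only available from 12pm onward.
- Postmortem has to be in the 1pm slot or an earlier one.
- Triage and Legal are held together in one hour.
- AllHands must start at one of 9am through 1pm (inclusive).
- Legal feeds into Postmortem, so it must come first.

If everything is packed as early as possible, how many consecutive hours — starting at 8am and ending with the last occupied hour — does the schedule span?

5

The precedence chain requires at least 2 distinct hours.
With at most 3 per hour and 6 meetings, at least 2 hours are needed.
Hiring can't be placed before 12pm — that is hour 5 counting from 8am — so the schedule must run through at least 5 hours.
5 works (last occupied hour: 12pm): for example AllHands -> 9am, Hiring -> 12pm, Postmortem -> 9am, Planning -> 8am, Triage -> 8am, Legal -> 8am.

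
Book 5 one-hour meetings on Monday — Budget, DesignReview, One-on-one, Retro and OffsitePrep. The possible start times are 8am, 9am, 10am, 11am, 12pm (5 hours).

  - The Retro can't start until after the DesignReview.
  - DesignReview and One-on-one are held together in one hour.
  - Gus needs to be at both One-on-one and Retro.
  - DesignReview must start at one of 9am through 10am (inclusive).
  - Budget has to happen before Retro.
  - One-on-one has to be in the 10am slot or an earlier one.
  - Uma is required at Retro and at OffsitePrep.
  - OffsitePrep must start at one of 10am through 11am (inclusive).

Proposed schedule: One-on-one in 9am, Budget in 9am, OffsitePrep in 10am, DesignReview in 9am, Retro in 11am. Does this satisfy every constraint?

DesignReview and One-on-one are held together in one hour — holds.
Budget has to happen before Retro — holds.
OffsitePrep must start at one of 10am through 11am (inclusive) — holds.
DesignReview must start at one of 9am through 10am (inclusive) — holds.
Gus needs to be at both One-on-one and Retro — holds.
The Retro can't start until after the DesignReview — holds.
One-on-one has to be in the 10am slot or an earlier one — holds.
Uma is required at Retro and at OffsitePrep — holds.

Yes, all constraints hold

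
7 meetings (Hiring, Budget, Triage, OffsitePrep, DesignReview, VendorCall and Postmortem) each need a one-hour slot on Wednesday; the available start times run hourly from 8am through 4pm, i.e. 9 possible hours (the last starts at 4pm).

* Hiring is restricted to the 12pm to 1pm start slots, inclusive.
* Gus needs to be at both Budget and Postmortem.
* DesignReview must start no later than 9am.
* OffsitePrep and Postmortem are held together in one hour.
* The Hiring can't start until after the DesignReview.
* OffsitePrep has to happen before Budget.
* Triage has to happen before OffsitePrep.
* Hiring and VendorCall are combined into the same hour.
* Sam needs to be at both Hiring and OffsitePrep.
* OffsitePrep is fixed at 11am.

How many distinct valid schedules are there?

60

Splitting on Hiring: it can be 12pm (30), 1pm (30). Listing each branch's schedules as (Budget, Triage, OffsitePrep, DesignReview, VendorCall, Postmortem):
Hiring=12pm: (12pm,8am,11am,8am,12pm,11am) (12pm,8am,11am,9am,12pm,11am) (12pm,9am,11am,8am,12pm,11am) (12pm,9am,11am,9am,12pm,11am) (12pm,10am,11am,8am,12pm,11am) (12pm,10am,11am,9am,12pm,11am) (1pm,8am,11am,8am,12pm,11am) (1pm,8am,11am,9am,12pm,11am) (1pm,9am,11am,8am,12pm,11am) (1pm,9am,11am,9am,12pm,11am) (1pm,10am,11am,8am,12pm,11am) (1pm,10am,11am,9am,12pm,11am) (2pm,8am,11am,8am,12pm,11am) (2pm,8am,11am,9am,12pm,11am) (2pm,9am,11am,8am,12pm,11am) (2pm,9am,11am,9am,12pm,11am) (2pm,10am,11am,8am,12pm,11am) (2pm,10am,11am,9am,12pm,11am) (3pm,8am,11am,8am,12pm,11am) (3pm,8am,11am,9am,12pm,11am) (3pm,9am,11am,8am,12pm,11am) (3pm,9am,11am,9am,12pm,11am) (3pm,10am,11am,8am,12pm,11am) (3pm,10am,11am,9am,12pm,11am) (4pm,8am,11am,8am,12pm,11am) (4pm,8am,11am,9am,12pm,11am) (4pm,9am,11am,8am,12pm,11am) (4pm,9am,11am,9am,12pm,11am) (4pm,10am,11am,8am,12pm,11am) (4pm,10am,11am,9am,12pm,11am) — 30.
Hiring=1pm: (12pm,8am,11am,8am,1pm,11am) (12pm,8am,11am,9am,1pm,11am) (12pm,9am,11am,8am,1pm,11am) (12pm,9am,11am,9am,1pm,11am) (12pm,10am,11am,8am,1pm,11am) (12pm,10am,11am,9am,1pm,11am) (1pm,8am,11am,8am,1pm,11am) (1pm,8am,11am,9am,1pm,11am) (1pm,9am,11am,8am,1pm,11am) (1pm,9am,11am,9am,1pm,11am) (1pm,10am,11am,8am,1pm,11am) (1pm,10am,11am,9am,1pm,11am) (2pm,8am,11am,8am,1pm,11am) (2pm,8am,11am,9am,1pm,11am) (2pm,9am,11am,8am,1pm,11am) (2pm,9am,11am,9am,1pm,11am) (2pm,10am,11am,8am,1pm,11am) (2pm,10am,11am,9am,1pm,11am) (3pm,8am,11am,8am,1pm,11am) (3pm,8am,11am,9am,1pm,11am) (3pm,9am,11am,8am,1pm,11am) (3pm,9am,11am,9am,1pm,11am) (3pm,10am,11am,8am,1pm,11am) (3pm,10am,11am,9am,1pm,11am) (4pm,8am,11am,8am,1pm,11am) (4pm,8am,11am,9am,1pm,11am) (4pm,9am,11am,8am,1pm,11am) (4pm,9am,11am,9am,1pm,11am) (4pm,10am,11am,8am,1pm,11am) (4pm,10am,11am,9am,1pm,11am) — 30.
Summing: 30 + 30 = 60.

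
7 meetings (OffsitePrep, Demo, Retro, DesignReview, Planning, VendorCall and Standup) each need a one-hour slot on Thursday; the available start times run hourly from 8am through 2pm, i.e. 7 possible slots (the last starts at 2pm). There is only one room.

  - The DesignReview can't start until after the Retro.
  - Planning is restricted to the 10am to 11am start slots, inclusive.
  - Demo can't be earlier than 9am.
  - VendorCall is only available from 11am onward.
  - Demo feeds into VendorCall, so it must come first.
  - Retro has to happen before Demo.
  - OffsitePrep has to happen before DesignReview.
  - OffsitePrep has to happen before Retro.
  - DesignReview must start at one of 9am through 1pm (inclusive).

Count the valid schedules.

Splitting on OffsitePrep: it can be 8am (22), 9am (4). Listing each branch's schedules as (Demo, Retro, DesignReview, Planning, VendorCall, Standup):
OffsitePrep=8am: (10am,9am,12pm,11am,1pm,2pm) (10am,9am,12pm,11am,2pm,1pm) (10am,9am,1pm,11am,12pm,2pm) (10am,9am,1pm,11am,2pm,12pm) (11am,9am,12pm,10am,1pm,2pm) (11am,9am,12pm,10am,2pm,1pm) (11am,9am,1pm,10am,12pm,2pm) (11am,9am,1pm,10am,2pm,12pm) (12pm,9am,10am,11am,1pm,2pm) (12pm,9am,10am,11am,2pm,1pm) (12pm,9am,11am,10am,1pm,2pm) (12pm,9am,11am,10am,2pm,1pm) (12pm,9am,1pm,10am,2pm,11am) (12pm,9am,1pm,11am,2pm,10am) (12pm,10am,1pm,11am,2pm,9am) (12pm,11am,1pm,10am,2pm,9am) (1pm,9am,10am,11am,2pm,12pm) (1pm,9am,11am,10am,2pm,12pm) (1pm,9am,12pm,10am,2pm,11am) (1pm,9am,12pm,11am,2pm,10am) (1pm,10am,12pm,11am,2pm,9am) (1pm,11am,12pm,10am,2pm,9am) — 22.
OffsitePrep=9am: (12pm,10am,1pm,11am,2pm,8am) (12pm,11am,1pm,10am,2pm,8am) (1pm,10am,12pm,11am,2pm,8am) (1pm,11am,12pm,10am,2pm,8am) — 4.
Summing: 22 + 4 = 26.

26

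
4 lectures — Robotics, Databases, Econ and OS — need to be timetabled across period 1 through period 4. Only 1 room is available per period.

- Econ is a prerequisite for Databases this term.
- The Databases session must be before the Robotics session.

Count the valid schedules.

Enumerating: OS -> period 4; Econ -> period 1; Robotics -> period 3; Databases -> period 2 | Econ -> period 1; Databases -> period 2; OS -> period 3; Robotics -> period 4 | OS in period 2; Econ in period 1; Robotics in period 4; Databases in period 3 | Databases in period 3, Robotics in period 4, Econ in period 2, OS in period 1.

4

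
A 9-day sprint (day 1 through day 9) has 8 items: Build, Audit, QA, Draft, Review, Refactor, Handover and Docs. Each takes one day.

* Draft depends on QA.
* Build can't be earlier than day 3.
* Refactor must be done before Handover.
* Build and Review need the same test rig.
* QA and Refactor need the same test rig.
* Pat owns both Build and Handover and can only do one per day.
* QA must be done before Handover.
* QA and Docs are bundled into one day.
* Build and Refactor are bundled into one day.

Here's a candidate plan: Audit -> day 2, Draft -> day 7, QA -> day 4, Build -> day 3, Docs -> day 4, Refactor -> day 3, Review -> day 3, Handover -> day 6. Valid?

No. Build and Review need the same test rig is not satisfied.

Refactor must be done before Handover — holds.
QA must be done before Handover — holds.
Build and Review need the same test rig — violated.
Pat owns both Build and Handover and can only do one per day — holds.
QA and Docs are bundled into one day — holds.
QA and Refactor need the same test rig — holds.
Build can't be earlier than day 3 — holds.
Draft depends on QA — holds.
Build and Refactor are bundled into one day — holds.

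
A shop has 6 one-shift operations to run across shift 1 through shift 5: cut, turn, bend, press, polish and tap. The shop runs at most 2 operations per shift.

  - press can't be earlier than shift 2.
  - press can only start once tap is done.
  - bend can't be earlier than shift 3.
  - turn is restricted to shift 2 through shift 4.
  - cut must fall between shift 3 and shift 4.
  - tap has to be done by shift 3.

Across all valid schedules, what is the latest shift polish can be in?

shift 5

polish at shift 5 is achievable: tap in shift 1; turn in shift 2; press in shift 2; polish in shift 5; cut in shift 3; bend in shift 3.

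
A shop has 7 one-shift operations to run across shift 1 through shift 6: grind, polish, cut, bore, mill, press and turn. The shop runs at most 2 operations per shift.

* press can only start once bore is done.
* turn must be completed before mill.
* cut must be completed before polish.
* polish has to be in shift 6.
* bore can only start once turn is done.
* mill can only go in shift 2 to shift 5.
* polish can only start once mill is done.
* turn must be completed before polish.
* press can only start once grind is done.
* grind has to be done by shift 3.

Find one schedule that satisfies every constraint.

mill=shift 2, polish=shift 6, bore=shift 2, press=shift 3, grind=shift 1, turn=shift 1, cut=shift 3

Checking: cut(shift 3) before polish(shift 6); bore(shift 2) before press(shift 3); turn(shift 1) before bore(shift 2); mill(shift 2) before polish(shift 6); turn(shift 1) before polish(shift 6); turn(shift 1) before mill(shift 2); grind(shift 1) before press(shift 3); polish=shift 6 in [shift 6,shift 6]; grind=shift 1 in [shift 1,shift 3]; mill=shift 2 in [shift 2,shift 5]; max 2 per shift (cap 2).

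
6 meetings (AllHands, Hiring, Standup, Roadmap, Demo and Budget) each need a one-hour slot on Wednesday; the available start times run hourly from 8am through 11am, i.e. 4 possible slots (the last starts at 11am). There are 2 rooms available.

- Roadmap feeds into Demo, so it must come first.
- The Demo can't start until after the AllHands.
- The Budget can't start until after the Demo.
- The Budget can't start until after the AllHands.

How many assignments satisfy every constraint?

52

Splitting on AllHands: it can be 8am (33), 9am (19). Listing each branch's schedules as (Hiring, Standup, Roadmap, Demo, Budget):
AllHands=8am: (8am,9am,9am,10am,11am) (8am,10am,9am,10am,11am) (8am,11am,9am,10am,11am) (9am,8am,9am,10am,11am) (9am,9am,8am,10am,11am) (9am,10am,8am,9am,10am) (9am,10am,8am,9am,11am) (9am,10am,8am,10am,11am) (9am,10am,9am,10am,11am) (9am,11am,8am,9am,10am) (9am,11am,8am,9am,11am) (9am,11am,8am,10am,11am) (9am,11am,9am,10am,11am) (10am,8am,9am,10am,11am) (10am,9am,8am,9am,10am) (10am,9am,8am,9am,11am) (10am,9am,8am,10am,11am) (10am,9am,9am,10am,11am) (10am,10am,8am,9am,11am) (10am,11am,8am,9am,10am) (10am,11am,8am,9am,11am) (10am,11am,8am,10am,11am) (10am,11am,9am,10am,11am) (11am,8am,9am,10am,11am) (11am,9am,8am,9am,10am) (11am,9am,8am,9am,11am) (11am,9am,8am,10am,11am) (11am,9am,9am,10am,11am) (11am,10am,8am,9am,10am) (11am,10am,8am,9am,11am) (11am,10am,8am,10am,11am) (11am,10am,9am,10am,11am) (11am,11am,8am,9am,10am) — 33.
AllHands=9am: (8am,8am,9am,10am,11am) (8am,9am,8am,10am,11am) (8am,10am,8am,10am,11am) (8am,10am,9am,10am,11am) (8am,11am,8am,10am,11am) (8am,11am,9am,10am,11am) (9am,8am,8am,10am,11am) (9am,10am,8am,10am,11am) (9am,11am,8am,10am,11am) (10am,8am,8am,10am,11am) (10am,8am,9am,10am,11am) (10am,9am,8am,10am,11am) (10am,11am,8am,10am,11am) (10am,11am,9am,10am,11am) (11am,8am,8am,10am,11am) (11am,8am,9am,10am,11am) (11am,9am,8am,10am,11am) (11am,10am,8am,10am,11am) (11am,10am,9am,10am,11am) — 19.
Summing: 33 + 19 = 52.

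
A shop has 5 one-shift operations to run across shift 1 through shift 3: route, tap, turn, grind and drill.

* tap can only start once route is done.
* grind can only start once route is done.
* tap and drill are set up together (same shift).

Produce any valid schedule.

turn in shift 1, route in shift 1, drill in shift 2, tap in shift 2, grind in shift 2

Checking: route(shift 1) before grind(shift 2); route(shift 1) before tap(shift 2); tap = drill = shift 2.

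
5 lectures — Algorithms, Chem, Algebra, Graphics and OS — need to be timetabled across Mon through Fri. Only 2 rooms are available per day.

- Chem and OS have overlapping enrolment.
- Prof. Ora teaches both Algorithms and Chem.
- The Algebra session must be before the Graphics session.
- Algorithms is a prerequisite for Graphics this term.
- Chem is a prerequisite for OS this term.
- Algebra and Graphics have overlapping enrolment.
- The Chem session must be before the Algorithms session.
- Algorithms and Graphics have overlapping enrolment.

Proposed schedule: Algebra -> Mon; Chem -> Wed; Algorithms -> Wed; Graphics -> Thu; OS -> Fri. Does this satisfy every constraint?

Only 2 rooms are available per day — holds.
Chem and OS have overlapping enrolment — holds.
Algebra and Graphics have overlapping enrolment — holds.
Algorithms and Graphics have overlapping enrolment — holds.
The Algebra session must be before the Graphics session — holds.
Prof. Ora teaches both Algorithms and Chem — violated.
Chem is a prerequisite for OS this term — holds.
Algorithms is a prerequisite for Graphics this term — holds.
The Chem session must be before the Algorithms session — violated.

Invalid. Prof. Ora teaches both Algorithms and Chem.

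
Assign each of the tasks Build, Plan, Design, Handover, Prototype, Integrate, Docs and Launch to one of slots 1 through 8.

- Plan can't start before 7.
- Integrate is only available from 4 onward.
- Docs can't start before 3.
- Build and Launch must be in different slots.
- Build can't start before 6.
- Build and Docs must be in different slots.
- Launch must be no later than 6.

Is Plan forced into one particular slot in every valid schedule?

No

Plan can be 7 (e.g. Launch=1; Build=6; Plan=7; Design=1; Integrate=4; Handover=1; Docs=3; Prototype=1) or 8 (e.g. Launch=1; Docs=3; Prototype=1; Plan=8; Design=1; Build=6; Integrate=4; Handover=1).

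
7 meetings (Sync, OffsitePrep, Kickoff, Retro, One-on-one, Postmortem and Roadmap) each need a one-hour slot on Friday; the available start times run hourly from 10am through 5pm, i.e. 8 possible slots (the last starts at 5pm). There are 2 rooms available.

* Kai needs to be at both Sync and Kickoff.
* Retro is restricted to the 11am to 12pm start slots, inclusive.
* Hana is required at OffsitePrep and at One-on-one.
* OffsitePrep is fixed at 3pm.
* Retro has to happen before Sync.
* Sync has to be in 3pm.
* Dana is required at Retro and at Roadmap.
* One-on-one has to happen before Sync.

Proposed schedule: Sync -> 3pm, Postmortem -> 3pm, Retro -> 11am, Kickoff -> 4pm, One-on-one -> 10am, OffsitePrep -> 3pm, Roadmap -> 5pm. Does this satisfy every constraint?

Hana is required at OffsitePrep and at One-on-one — holds.
Dana is required at Retro and at Roadmap — holds.
OffsitePrep is fixed at 3pm — holds.
Retro is restricted to the 11am to 12pm start slots, inclusive — holds.
Retro has to happen before Sync — holds.
Sync has to be in 3pm — holds.
There are 2 rooms available — violated.
Kai needs to be at both Sync and Kickoff — holds.
One-on-one has to happen before Sync — holds.

No. There are 2 rooms available is not satisfied.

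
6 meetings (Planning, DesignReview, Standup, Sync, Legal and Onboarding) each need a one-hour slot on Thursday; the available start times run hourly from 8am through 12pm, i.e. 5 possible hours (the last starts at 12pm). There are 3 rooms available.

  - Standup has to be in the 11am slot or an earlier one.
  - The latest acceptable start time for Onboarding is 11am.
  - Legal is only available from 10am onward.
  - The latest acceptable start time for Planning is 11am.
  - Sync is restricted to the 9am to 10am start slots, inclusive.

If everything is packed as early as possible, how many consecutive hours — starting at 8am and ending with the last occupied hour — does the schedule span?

3

With at most 3 per hour and 6 meetings, at least 2 hours are needed.
Legal can't be placed before 10am — that is hour 3 counting from 8am — so the schedule must run through at least 3 hours.
3 works (last occupied hour: 10am): for example Planning -> 8am; Standup -> 8am; Onboarding -> 9am; DesignReview -> 8am; Sync -> 9am; Legal -> 10am.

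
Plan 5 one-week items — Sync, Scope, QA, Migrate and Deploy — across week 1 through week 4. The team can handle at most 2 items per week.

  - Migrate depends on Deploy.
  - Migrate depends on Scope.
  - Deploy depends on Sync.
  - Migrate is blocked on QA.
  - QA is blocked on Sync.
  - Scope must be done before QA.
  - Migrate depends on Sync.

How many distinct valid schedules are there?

Splitting on Sync: it can be week 1 (7), week 2 (2). Listing each branch's schedules as (Scope, QA, Migrate, Deploy) by week number:
Sync=week 1: (1,2,3,2) (1,2,4,2) (1,2,4,3) (1,3,4,2) (1,3,4,3) (2,3,4,2) (2,3,4,3) — 7.
Sync=week 2: (1,3,4,3) (2,3,4,3) — 2.
Summing: 7 + 2 = 9.

9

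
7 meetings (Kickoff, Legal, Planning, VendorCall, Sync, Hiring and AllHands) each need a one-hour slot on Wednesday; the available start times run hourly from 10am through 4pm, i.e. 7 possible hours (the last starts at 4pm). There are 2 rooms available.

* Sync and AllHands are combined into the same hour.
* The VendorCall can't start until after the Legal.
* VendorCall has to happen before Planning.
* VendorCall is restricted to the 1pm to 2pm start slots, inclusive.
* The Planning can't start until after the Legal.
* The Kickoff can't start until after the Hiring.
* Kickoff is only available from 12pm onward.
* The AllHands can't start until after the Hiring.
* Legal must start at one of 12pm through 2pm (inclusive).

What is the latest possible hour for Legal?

Legal is available from 12pm; Legal's own window allows nothing later than 2pm; downstream work caps Legal at 1pm.
Legal at 1pm is achievable: VendorCall in 2pm, Legal in 1pm, AllHands in 11am, Sync in 11am, Hiring in 10am, Kickoff in 12pm, Planning in 3pm.

1pm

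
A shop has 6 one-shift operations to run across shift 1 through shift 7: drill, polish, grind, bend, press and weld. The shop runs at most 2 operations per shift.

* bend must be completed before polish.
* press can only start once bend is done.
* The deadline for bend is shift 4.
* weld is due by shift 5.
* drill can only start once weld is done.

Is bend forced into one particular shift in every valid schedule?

No

bend can be shift 1 (e.g. drill in shift 2; polish in shift 2; weld in shift 1; grind in shift 3; press in shift 3; bend in shift 1) or shift 2 (e.g. grind -> shift 1, bend -> shift 2, polish -> shift 3, weld -> shift 1, press -> shift 3, drill -> shift 2).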